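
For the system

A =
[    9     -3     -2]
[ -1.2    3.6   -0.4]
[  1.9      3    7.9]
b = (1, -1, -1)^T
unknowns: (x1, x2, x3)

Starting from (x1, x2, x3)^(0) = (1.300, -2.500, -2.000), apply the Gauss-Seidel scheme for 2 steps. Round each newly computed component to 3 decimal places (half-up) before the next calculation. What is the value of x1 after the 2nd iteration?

Iteration 1:
  x1 = (1 - (-3)·-2.500 - (-2)·-2.000) / (9) = -1.167
  x2 = (-1 - (-1.2)·-1.167 - (-0.4)·-2.000) / (3.6) = -0.889
  x3 = (-1 - (1.9)·-1.167 - (3)·-0.889) / (7.9) = 0.492
Iteration 2:
  x1 = (1 - (-3)·-0.889 - (-2)·0.492) / (9) = -0.076
  x2 = (-1 - (-1.2)·-0.076 - (-0.4)·0.492) / (3.6) = -0.248
  x3 = (-1 - (1.9)·-0.076 - (3)·-0.248) / (7.9) = -0.014

-0.076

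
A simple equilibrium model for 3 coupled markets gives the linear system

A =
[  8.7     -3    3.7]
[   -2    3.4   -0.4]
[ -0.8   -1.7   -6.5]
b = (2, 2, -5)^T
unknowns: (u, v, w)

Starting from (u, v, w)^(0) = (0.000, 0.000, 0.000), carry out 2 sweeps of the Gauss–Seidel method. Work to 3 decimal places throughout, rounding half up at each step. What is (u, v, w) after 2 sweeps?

(0.245, 0.797, 0.531)

Iteration 1:
  u = (2 - (-3)·0.000 - (3.7)·0.000) / (8.7) = 0.230
  v = (2 - (-2)·0.230 - (-0.4)·0.000) / (3.4) = 0.724
  w = (-5 - (-0.8)·0.230 - (-1.7)·0.724) / (-6.5) = 0.552
Iteration 2:
  u = (2 - (-3)·0.724 - (3.7)·0.552) / (8.7) = 0.245
  v = (2 - (-2)·0.245 - (-0.4)·0.552) / (3.4) = 0.797
  w = (-5 - (-0.8)·0.245 - (-1.7)·0.797) / (-6.5) = 0.531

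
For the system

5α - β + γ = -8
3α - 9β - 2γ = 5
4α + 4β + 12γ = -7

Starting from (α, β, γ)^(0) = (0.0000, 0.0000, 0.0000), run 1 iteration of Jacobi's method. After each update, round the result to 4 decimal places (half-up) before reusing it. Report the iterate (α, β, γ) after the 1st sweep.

(-1.6000, -0.5556, -0.5833)

Iteration 1:
  α = (-8 - (-1)·0.0000 - (1)·0.0000) / (5) = -1.6000
  β = (5 - (3)·0.0000 - (-2)·0.0000) / (-9) = -0.5556
  γ = (-7 - (4)·0.0000 - (4)·0.0000) / (12) = -0.5833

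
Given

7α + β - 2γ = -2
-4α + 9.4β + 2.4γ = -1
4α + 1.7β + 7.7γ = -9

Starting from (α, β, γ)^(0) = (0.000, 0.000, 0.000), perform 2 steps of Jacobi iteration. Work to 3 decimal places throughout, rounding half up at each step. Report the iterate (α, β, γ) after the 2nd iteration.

(-0.605, 0.070, -0.997)

Iteration 1:
  α = (-2 - (1)·0.000 - (-2)·0.000) / (7) = -0.286
  β = (-1 - (-4)·0.000 - (2.4)·0.000) / (9.4) = -0.106
  γ = (-9 - (4)·0.000 - (1.7)·0.000) / (7.7) = -1.169
Iteration 2:
  α = (-2 - (1)·-0.106 - (-2)·-1.169) / (7) = -0.605
  β = (-1 - (-4)·-0.286 - (2.4)·-1.169) / (9.4) = 0.070
  γ = (-9 - (4)·-0.286 - (1.7)·-0.106) / (7.7) = -0.997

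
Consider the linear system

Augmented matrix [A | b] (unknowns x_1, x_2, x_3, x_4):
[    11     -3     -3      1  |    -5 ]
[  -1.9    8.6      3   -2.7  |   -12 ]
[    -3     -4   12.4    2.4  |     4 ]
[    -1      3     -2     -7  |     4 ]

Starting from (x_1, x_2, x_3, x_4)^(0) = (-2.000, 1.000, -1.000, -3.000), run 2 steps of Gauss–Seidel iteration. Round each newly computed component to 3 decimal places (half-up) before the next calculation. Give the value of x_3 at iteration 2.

Iteration 1:
  x_1 = (-5 - (-3)·1.000 - (-3)·-1.000 - (1)·-3.000) / (11) = -0.182
  x_2 = (-12 - (-1.9)·-0.182 - (3)·-1.000 - (-2.7)·-3.000) / (8.6) = -2.029
  x_3 = (4 - (-3)·-0.182 - (-4)·-2.029 - (2.4)·-3.000) / (12.4) = 0.205
  x_4 = (4 - (-1)·-0.182 - (3)·-2.029 - (-2)·0.205) / (-7) = -1.474
Iteration 2:
  x_1 = (-5 - (-3)·-2.029 - (-3)·0.205 - (1)·-1.474) / (11) = -0.818
  x_2 = (-12 - (-1.9)·-0.818 - (3)·0.205 - (-2.7)·-1.474) / (8.6) = -2.110
  x_3 = (4 - (-3)·-0.818 - (-4)·-2.110 - (2.4)·-1.474) / (12.4) = -0.271
  x_4 = (4 - (-1)·-0.818 - (3)·-2.110 - (-2)·-0.271) / (-7) = -1.281

-0.271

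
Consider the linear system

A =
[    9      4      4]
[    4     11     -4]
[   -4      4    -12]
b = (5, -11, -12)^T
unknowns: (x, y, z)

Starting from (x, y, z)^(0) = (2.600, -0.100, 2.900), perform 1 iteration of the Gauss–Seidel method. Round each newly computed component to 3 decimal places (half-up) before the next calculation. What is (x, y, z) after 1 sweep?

(-0.689, 0.305, 1.331)

Iteration 1:
  x = (5 - (4)·-0.100 - (4)·2.900) / (9) = -0.689
  y = (-11 - (4)·-0.689 - (-4)·2.900) / (11) = 0.305
  z = (-12 - (-4)·-0.689 - (4)·0.305) / (-12) = 1.331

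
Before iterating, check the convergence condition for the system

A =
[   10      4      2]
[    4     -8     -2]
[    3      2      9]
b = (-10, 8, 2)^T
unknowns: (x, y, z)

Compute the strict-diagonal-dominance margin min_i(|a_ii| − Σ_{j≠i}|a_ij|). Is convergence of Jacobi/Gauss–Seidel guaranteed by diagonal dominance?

2

row 1: |10| − (4+2) = 4
row 2: |-8| − (4+2) = 2
row 3: |9| − (3+2) = 4
minimum over rows = 2 → strictly diagonally dominant (convergence guaranteed)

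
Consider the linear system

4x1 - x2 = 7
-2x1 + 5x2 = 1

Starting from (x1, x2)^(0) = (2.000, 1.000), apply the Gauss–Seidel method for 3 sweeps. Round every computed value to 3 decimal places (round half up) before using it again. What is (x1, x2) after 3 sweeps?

(2.000, 1.000)

Iteration 1:
  x1 = (7 - (-1)·1.000) / (4) = 2.000
  x2 = (1 - (-2)·2.000) / (5) = 1.000
Iteration 2:
  x1 = (7 - (-1)·1.000) / (4) = 2.000
  x2 = (1 - (-2)·2.000) / (5) = 1.000
Iteration 3:
  x1 = (7 - (-1)·1.000) / (4) = 2.000
  x2 = (1 - (-2)·2.000) / (5) = 1.000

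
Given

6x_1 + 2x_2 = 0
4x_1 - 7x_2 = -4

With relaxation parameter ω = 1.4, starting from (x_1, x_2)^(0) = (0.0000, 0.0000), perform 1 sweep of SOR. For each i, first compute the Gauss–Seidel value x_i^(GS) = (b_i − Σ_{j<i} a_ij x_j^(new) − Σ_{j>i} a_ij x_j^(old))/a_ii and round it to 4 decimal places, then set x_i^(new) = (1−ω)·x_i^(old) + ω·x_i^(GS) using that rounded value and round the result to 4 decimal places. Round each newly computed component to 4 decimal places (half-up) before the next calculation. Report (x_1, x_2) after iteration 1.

(0.0000, 0.8000)

Iteration 1:
  x_1: GS value = (0 - (2)·0.0000) / (6) = 0.0000;  x_1 ← (1−ω)·0.0000 + ω·0.0000 = 0.0000
  x_2: GS value = (-4 - (4)·0.0000) / (-7) = 0.5714;  x_2 ← (1−ω)·0.0000 + ω·0.5714 = 0.8000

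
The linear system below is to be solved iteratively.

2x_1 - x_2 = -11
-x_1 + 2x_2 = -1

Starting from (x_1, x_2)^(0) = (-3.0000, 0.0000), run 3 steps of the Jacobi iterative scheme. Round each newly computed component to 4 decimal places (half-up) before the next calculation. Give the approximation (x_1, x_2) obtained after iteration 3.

(-7.1250, -3.7500)

Iteration 1:
  x_1 = (-11 - (-1)·0.0000) / (2) = -5.5000
  x_2 = (-1 - (-1)·-3.0000) / (2) = -2.0000
Iteration 2:
  x_1 = (-11 - (-1)·-2.0000) / (2) = -6.5000
  x_2 = (-1 - (-1)·-5.5000) / (2) = -3.2500
Iteration 3:
  x_1 = (-11 - (-1)·-3.2500) / (2) = -7.1250
  x_2 = (-1 - (-1)·-6.5000) / (2) = -3.7500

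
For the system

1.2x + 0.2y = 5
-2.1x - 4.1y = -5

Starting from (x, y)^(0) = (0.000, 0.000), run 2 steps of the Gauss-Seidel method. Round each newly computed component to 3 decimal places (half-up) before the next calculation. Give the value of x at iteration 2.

4.319

Iteration 1:
  x = (5 - (0.2)·0.000) / (1.2) = 4.167
  y = (-5 - (-2.1)·4.167) / (-4.1) = -0.915
Iteration 2:
  x = (5 - (0.2)·-0.915) / (1.2) = 4.319
  y = (-5 - (-2.1)·4.319) / (-4.1) = -0.993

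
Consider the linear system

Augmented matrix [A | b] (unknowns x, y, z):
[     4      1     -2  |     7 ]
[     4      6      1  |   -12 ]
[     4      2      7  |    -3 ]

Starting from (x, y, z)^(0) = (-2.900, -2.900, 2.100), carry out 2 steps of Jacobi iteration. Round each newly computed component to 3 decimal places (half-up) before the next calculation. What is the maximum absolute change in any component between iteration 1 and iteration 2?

Iteration 1:
  x = (7 - (1)·-2.900 - (-2)·2.100) / (4) = 3.525
  y = (-12 - (4)·-2.900 - (1)·2.100) / (6) = -0.417
  z = (-3 - (4)·-2.900 - (2)·-2.900) / (7) = 2.057
Iteration 2:
  x = (7 - (1)·-0.417 - (-2)·2.057) / (4) = 2.883
  y = (-12 - (4)·3.525 - (1)·2.057) / (6) = -4.693
  z = (-3 - (4)·3.525 - (2)·-0.417) / (7) = -2.324
Change: (-0.642, -4.276, -4.381) → max |·| = 4.381

4.381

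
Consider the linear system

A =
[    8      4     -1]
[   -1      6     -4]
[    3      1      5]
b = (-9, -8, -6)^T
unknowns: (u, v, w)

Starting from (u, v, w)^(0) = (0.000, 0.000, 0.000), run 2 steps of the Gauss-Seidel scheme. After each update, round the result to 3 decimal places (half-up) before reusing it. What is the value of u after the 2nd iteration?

Iteration 1:
  u = (-9 - (4)·0.000 - (-1)·0.000) / (8) = -1.125
  v = (-8 - (-1)·-1.125 - (-4)·0.000) / (6) = -1.521
  w = (-6 - (3)·-1.125 - (1)·-1.521) / (5) = -0.221
Iteration 2:
  u = (-9 - (4)·-1.521 - (-1)·-0.221) / (8) = -0.392
  v = (-8 - (-1)·-0.392 - (-4)·-0.221) / (6) = -1.546
  w = (-6 - (3)·-0.392 - (1)·-1.546) / (5) = -0.656

-0.392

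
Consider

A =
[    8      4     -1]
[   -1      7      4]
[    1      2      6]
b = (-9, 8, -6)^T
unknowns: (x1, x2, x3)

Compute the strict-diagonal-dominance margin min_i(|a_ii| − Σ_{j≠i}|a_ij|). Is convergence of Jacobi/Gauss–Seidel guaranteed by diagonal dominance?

row 1: |8| − (4+1) = 3
row 2: |7| − (1+4) = 2
row 3: |6| − (1+2) = 3
minimum over rows = 2 → strictly diagonally dominant (convergence guaranteed)

2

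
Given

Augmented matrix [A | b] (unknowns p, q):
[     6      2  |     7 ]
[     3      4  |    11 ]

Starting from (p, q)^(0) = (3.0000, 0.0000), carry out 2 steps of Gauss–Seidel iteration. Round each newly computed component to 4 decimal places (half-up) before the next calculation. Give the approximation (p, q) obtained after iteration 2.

(0.5417, 2.3437)

Iteration 1:
  p = (7 - (2)·0.0000) / (6) = 1.1667
  q = (11 - (3)·1.1667) / (4) = 1.8750
Iteration 2:
  p = (7 - (2)·1.8750) / (6) = 0.5417
  q = (11 - (3)·0.5417) / (4) = 2.3437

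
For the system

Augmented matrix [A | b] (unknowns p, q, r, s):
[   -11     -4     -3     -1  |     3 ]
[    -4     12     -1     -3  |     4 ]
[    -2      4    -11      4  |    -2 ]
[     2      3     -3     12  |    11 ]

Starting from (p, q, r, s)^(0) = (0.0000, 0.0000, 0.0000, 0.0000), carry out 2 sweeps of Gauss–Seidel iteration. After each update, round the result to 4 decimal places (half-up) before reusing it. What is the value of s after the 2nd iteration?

Iteration 1:
  p = (3 - (-4)·0.0000 - (-3)·0.0000 - (-1)·0.0000) / (-11) = -0.2727
  q = (4 - (-4)·-0.2727 - (-1)·0.0000 - (-3)·0.0000) / (12) = 0.2424
  r = (-2 - (-2)·-0.2727 - (4)·0.2424 - (4)·0.0000) / (-11) = 0.3195
  s = (11 - (2)·-0.2727 - (3)·0.2424 - (-3)·0.3195) / (12) = 0.9814
Iteration 2:
  p = (3 - (-4)·0.2424 - (-3)·0.3195 - (-1)·0.9814) / (-11) = -0.5372
  q = (4 - (-4)·-0.5372 - (-1)·0.3195 - (-3)·0.9814) / (12) = 0.4262
  r = (-2 - (-2)·-0.5372 - (4)·0.4262 - (4)·0.9814) / (-11) = 0.7913
  s = (11 - (2)·-0.5372 - (3)·0.4262 - (-3)·0.7913) / (12) = 1.0975

1.0975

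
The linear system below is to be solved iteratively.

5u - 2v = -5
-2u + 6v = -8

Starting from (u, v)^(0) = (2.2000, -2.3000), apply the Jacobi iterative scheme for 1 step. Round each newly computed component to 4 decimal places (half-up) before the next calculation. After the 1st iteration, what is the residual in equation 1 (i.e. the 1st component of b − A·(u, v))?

Iteration 1:
  u = (-5 - (-2)·-2.3000) / (5) = -1.9200
  v = (-8 - (-2)·2.2000) / (6) = -0.6000
Residual b − A·x = (3.4000, -8.2400)

3.4000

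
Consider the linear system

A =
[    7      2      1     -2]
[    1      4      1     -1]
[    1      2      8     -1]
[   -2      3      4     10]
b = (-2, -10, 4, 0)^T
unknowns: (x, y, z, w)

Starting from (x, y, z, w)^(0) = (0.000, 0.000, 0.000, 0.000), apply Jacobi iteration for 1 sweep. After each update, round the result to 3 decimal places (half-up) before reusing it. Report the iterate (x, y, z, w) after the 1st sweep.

(-0.286, -2.500, 0.500, 0.000)

Iteration 1:
  x = (-2 - (2)·0.000 - (1)·0.000 - (-2)·0.000) / (7) = -0.286
  y = (-10 - (1)·0.000 - (1)·0.000 - (-1)·0.000) / (4) = -2.500
  z = (4 - (1)·0.000 - (2)·0.000 - (-1)·0.000) / (8) = 0.500
  w = (0 - (-2)·0.000 - (3)·0.000 - (4)·0.000) / (10) = 0.000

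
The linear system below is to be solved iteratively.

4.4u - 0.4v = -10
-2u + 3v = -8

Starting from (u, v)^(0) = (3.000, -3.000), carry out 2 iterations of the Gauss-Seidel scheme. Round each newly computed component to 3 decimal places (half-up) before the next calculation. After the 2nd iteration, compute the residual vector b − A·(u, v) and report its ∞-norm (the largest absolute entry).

0.035

Iteration 1:
  u = (-10 - (-0.4)·-3.000) / (4.4) = -2.545
  v = (-8 - (-2)·-2.545) / (3) = -4.363
Iteration 2:
  u = (-10 - (-0.4)·-4.363) / (4.4) = -2.669
  v = (-8 - (-2)·-2.669) / (3) = -4.446
Residual b − A·x = (-0.035, 0.000); ∞-norm = 0.035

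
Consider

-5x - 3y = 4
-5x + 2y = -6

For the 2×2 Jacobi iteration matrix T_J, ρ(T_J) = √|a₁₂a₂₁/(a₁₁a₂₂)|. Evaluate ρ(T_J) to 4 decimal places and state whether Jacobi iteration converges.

a₁₂a₂₁/(a₁₁a₂₂) = (-3)·(-5) / ((-5)·(2)) = -1.500000
ρ = √|-1.500000| = √1.500000 = 1.2247
ρ > 1, so Jacobi diverges

1.2247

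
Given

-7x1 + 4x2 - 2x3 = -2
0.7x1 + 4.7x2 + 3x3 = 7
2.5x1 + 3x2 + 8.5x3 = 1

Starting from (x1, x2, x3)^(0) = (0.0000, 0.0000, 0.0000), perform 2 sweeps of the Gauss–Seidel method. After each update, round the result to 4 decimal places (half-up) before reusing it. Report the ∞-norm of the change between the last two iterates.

0.9630

Iteration 1:
  x1 = (-2 - (4)·0.0000 - (-2)·0.0000) / (-7) = 0.2857
  x2 = (7 - (0.7)·0.2857 - (3)·0.0000) / (4.7) = 1.4468
  x3 = (1 - (2.5)·0.2857 - (3)·1.4468) / (8.5) = -0.4770
Iteration 2:
  x1 = (-2 - (4)·1.4468 - (-2)·-0.4770) / (-7) = 1.2487
  x2 = (7 - (0.7)·1.2487 - (3)·-0.4770) / (4.7) = 1.6079
  x3 = (1 - (2.5)·1.2487 - (3)·1.6079) / (8.5) = -0.8171
Change: (0.9630, 0.1611, -0.3401) → max |·| = 0.9630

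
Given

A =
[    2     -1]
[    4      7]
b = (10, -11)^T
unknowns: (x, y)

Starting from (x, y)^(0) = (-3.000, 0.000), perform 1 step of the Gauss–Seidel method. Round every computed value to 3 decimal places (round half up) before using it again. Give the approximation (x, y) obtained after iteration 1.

(5.000, -4.429)

Iteration 1:
  x = (10 - (-1)·0.000) / (2) = 5.000
  y = (-11 - (4)·5.000) / (7) = -4.429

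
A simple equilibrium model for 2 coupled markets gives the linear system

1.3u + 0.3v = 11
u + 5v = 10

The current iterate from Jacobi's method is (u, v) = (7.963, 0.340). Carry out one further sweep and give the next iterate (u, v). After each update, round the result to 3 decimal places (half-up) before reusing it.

One sweep:
  u = (11 - (0.3)·0.340) / (1.3) = 8.383
  v = (10 - (1)·7.963) / (5) = 0.407

(8.383, 0.407)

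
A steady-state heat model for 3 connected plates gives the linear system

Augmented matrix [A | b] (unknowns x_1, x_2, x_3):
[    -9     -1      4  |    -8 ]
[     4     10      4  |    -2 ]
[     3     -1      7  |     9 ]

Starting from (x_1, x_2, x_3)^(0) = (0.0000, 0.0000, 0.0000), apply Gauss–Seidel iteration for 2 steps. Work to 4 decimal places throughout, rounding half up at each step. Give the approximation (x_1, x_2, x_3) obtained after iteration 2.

(1.3175, -1.0572, 0.5700)

Iteration 1:
  x_1 = (-8 - (-1)·0.0000 - (4)·0.0000) / (-9) = 0.8889
  x_2 = (-2 - (4)·0.8889 - (4)·0.0000) / (10) = -0.5556
  x_3 = (9 - (3)·0.8889 - (-1)·-0.5556) / (7) = 0.8254
Iteration 2:
  x_1 = (-8 - (-1)·-0.5556 - (4)·0.8254) / (-9) = 1.3175
  x_2 = (-2 - (4)·1.3175 - (4)·0.8254) / (10) = -1.0572
  x_3 = (9 - (3)·1.3175 - (-1)·-1.0572) / (7) = 0.5700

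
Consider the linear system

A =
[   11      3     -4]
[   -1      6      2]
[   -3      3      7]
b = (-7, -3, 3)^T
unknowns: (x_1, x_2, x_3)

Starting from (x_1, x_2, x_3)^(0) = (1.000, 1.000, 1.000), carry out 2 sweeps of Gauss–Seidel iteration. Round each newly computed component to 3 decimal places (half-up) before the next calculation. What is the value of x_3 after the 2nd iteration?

Iteration 1:
  x_1 = (-7 - (3)·1.000 - (-4)·1.000) / (11) = -0.545
  x_2 = (-3 - (-1)·-0.545 - (2)·1.000) / (6) = -0.924
  x_3 = (3 - (-3)·-0.545 - (3)·-0.924) / (7) = 0.591
Iteration 2:
  x_1 = (-7 - (3)·-0.924 - (-4)·0.591) / (11) = -0.169
  x_2 = (-3 - (-1)·-0.169 - (2)·0.591) / (6) = -0.725
  x_3 = (3 - (-3)·-0.169 - (3)·-0.725) / (7) = 0.667

0.667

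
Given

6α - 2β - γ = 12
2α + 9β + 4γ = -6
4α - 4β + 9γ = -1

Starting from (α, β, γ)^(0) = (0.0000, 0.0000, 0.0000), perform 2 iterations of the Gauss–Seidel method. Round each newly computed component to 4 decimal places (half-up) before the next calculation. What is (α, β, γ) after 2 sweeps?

Iteration 1:
  α = (12 - (-2)·0.0000 - (-1)·0.0000) / (6) = 2.0000
  β = (-6 - (2)·2.0000 - (4)·0.0000) / (9) = -1.1111
  γ = (-1 - (4)·2.0000 - (-4)·-1.1111) / (9) = -1.4938
Iteration 2:
  α = (12 - (-2)·-1.1111 - (-1)·-1.4938) / (6) = 1.3807
  β = (-6 - (2)·1.3807 - (4)·-1.4938) / (9) = -0.3096
  γ = (-1 - (4)·1.3807 - (-4)·-0.3096) / (9) = -0.8624

(1.3807, -0.3096, -0.8624)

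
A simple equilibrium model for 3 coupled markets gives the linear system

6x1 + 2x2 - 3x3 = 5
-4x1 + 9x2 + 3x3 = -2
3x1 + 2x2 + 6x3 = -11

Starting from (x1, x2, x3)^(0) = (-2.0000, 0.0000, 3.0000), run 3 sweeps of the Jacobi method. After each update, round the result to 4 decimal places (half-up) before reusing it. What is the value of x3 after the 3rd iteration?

-2.7577

Iteration 1:
  x1 = (5 - (2)·0.0000 - (-3)·3.0000) / (6) = 2.3333
  x2 = (-2 - (-4)·-2.0000 - (3)·3.0000) / (9) = -2.1111
  x3 = (-11 - (3)·-2.0000 - (2)·0.0000) / (6) = -0.8333
Iteration 2:
  x1 = (5 - (2)·-2.1111 - (-3)·-0.8333) / (6) = 1.1204
  x2 = (-2 - (-4)·2.3333 - (3)·-0.8333) / (9) = 1.0926
  x3 = (-11 - (3)·2.3333 - (2)·-2.1111) / (6) = -2.2963
Iteration 3:
  x1 = (5 - (2)·1.0926 - (-3)·-2.2963) / (6) = -0.6790
  x2 = (-2 - (-4)·1.1204 - (3)·-2.2963) / (9) = 1.0412
  x3 = (-11 - (3)·1.1204 - (2)·1.0926) / (6) = -2.7577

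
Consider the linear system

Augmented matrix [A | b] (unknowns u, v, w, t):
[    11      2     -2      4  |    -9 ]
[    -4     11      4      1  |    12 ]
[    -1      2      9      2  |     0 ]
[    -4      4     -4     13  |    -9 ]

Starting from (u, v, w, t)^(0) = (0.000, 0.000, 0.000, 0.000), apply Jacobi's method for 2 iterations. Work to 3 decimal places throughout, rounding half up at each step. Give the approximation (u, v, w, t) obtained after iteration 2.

Iteration 1:
  u = (-9 - (2)·0.000 - (-2)·0.000 - (4)·0.000) / (11) = -0.818
  v = (12 - (-4)·0.000 - (4)·0.000 - (1)·0.000) / (11) = 1.091
  w = (0 - (-1)·0.000 - (2)·0.000 - (2)·0.000) / (9) = 0.000
  t = (-9 - (-4)·0.000 - (4)·0.000 - (-4)·0.000) / (13) = -0.692
Iteration 2:
  u = (-9 - (2)·1.091 - (-2)·0.000 - (4)·-0.692) / (11) = -0.765
  v = (12 - (-4)·-0.818 - (4)·0.000 - (1)·-0.692) / (11) = 0.856
  w = (0 - (-1)·-0.818 - (2)·1.091 - (2)·-0.692) / (9) = -0.180
  t = (-9 - (-4)·-0.818 - (4)·1.091 - (-4)·0.000) / (13) = -1.280

(-0.765, 0.856, -0.180, -1.280)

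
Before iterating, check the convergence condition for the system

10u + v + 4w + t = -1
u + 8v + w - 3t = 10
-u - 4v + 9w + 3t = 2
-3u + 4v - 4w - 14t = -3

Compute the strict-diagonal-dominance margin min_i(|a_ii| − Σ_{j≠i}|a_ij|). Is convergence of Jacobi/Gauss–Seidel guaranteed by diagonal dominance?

row 1: |10| − (1+4+1) = 4
row 2: |8| − (1+1+3) = 3
row 3: |9| − (1+4+3) = 1
row 4: |-14| − (3+4+4) = 3
minimum over rows = 1 → strictly diagonally dominant (convergence guaranteed)

1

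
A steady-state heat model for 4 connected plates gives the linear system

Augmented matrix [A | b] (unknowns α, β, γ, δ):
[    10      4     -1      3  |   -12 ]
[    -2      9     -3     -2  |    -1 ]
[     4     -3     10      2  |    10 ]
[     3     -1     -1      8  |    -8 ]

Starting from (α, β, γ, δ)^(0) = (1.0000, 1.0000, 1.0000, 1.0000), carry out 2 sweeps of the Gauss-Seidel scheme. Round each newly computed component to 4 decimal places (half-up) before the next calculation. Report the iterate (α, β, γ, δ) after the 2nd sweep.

Iteration 1:
  α = (-12 - (4)·1.0000 - (-1)·1.0000 - (3)·1.0000) / (10) = -1.8000
  β = (-1 - (-2)·-1.8000 - (-3)·1.0000 - (-2)·1.0000) / (9) = 0.0444
  γ = (10 - (4)·-1.8000 - (-3)·0.0444 - (2)·1.0000) / (10) = 1.5333
  δ = (-8 - (3)·-1.8000 - (-1)·0.0444 - (-1)·1.5333) / (8) = -0.1278
Iteration 2:
  α = (-12 - (4)·0.0444 - (-1)·1.5333 - (3)·-0.1278) / (10) = -1.0261
  β = (-1 - (-2)·-1.0261 - (-3)·1.5333 - (-2)·-0.1278) / (9) = 0.1436
  γ = (10 - (4)·-1.0261 - (-3)·0.1436 - (2)·-0.1278) / (10) = 1.4791
  δ = (-8 - (3)·-1.0261 - (-1)·0.1436 - (-1)·1.4791) / (8) = -0.4124

(-1.0261, 0.1436, 1.4791, -0.4124)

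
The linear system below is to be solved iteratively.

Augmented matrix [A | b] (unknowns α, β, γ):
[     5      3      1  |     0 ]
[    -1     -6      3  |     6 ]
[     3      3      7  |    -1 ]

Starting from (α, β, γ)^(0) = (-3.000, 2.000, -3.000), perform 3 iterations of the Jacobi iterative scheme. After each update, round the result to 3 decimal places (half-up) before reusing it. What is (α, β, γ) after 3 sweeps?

Iteration 1:
  α = (0 - (3)·2.000 - (1)·-3.000) / (5) = -0.600
  β = (6 - (-1)·-3.000 - (3)·-3.000) / (-6) = -2.000
  γ = (-1 - (3)·-3.000 - (3)·2.000) / (7) = 0.286
Iteration 2:
  α = (0 - (3)·-2.000 - (1)·0.286) / (5) = 1.143
  β = (6 - (-1)·-0.600 - (3)·0.286) / (-6) = -0.757
  γ = (-1 - (3)·-0.600 - (3)·-2.000) / (7) = 0.971
Iteration 3:
  α = (0 - (3)·-0.757 - (1)·0.971) / (5) = 0.260
  β = (6 - (-1)·1.143 - (3)·0.971) / (-6) = -0.705
  γ = (-1 - (3)·1.143 - (3)·-0.757) / (7) = -0.308

(0.260, -0.705, -0.308)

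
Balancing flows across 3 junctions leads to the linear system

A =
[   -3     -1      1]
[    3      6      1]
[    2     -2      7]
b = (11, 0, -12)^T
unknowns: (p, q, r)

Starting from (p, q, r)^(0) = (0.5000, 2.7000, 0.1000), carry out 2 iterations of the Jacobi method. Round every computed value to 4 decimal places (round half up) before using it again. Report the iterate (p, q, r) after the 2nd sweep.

(-3.9397, 2.4476, -0.4953)

Iteration 1:
  p = (11 - (-1)·2.7000 - (1)·0.1000) / (-3) = -4.5333
  q = (0 - (3)·0.5000 - (1)·0.1000) / (6) = -0.2667
  r = (-12 - (2)·0.5000 - (-2)·2.7000) / (7) = -1.0857
Iteration 2:
  p = (11 - (-1)·-0.2667 - (1)·-1.0857) / (-3) = -3.9397
  q = (0 - (3)·-4.5333 - (1)·-1.0857) / (6) = 2.4476
  r = (-12 - (2)·-4.5333 - (-2)·-0.2667) / (7) = -0.4953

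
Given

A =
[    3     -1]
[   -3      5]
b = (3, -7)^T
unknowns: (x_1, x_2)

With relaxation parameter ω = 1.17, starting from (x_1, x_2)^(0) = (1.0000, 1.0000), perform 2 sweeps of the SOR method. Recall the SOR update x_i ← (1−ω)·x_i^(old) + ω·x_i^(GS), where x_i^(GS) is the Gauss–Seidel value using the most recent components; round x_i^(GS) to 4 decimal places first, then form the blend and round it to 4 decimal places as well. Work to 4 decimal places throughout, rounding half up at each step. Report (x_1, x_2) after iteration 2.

(0.6091, -1.0689)

Iteration 1:
  x_1: GS value = (3 - (-1)·1.0000) / (3) = 1.3333;  x_1 ← (1−ω)·1.0000 + ω·1.3333 = 1.3900
  x_2: GS value = (-7 - (-3)·1.3900) / (5) = -0.5660;  x_2 ← (1−ω)·1.0000 + ω·-0.5660 = -0.8322
Iteration 2:
  x_1: GS value = (3 - (-1)·-0.8322) / (3) = 0.7226;  x_1 ← (1−ω)·1.3900 + ω·0.7226 = 0.6091
  x_2: GS value = (-7 - (-3)·0.6091) / (5) = -1.0345;  x_2 ← (1−ω)·-0.8322 + ω·-1.0345 = -1.0689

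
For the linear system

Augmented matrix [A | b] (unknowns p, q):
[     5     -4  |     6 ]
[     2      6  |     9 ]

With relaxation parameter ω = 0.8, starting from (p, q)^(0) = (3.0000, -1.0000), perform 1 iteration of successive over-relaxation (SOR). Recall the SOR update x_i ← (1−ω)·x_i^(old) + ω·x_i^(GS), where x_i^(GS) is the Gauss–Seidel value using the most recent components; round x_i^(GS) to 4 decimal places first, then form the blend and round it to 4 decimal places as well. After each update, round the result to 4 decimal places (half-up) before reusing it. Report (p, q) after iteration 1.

(0.9200, 0.7546)

Iteration 1:
  p: GS value = (6 - (-4)·-1.0000) / (5) = 0.4000;  p ← (1−ω)·3.0000 + ω·0.4000 = 0.9200
  q: GS value = (9 - (2)·0.9200) / (6) = 1.1933;  q ← (1−ω)·-1.0000 + ω·1.1933 = 0.7546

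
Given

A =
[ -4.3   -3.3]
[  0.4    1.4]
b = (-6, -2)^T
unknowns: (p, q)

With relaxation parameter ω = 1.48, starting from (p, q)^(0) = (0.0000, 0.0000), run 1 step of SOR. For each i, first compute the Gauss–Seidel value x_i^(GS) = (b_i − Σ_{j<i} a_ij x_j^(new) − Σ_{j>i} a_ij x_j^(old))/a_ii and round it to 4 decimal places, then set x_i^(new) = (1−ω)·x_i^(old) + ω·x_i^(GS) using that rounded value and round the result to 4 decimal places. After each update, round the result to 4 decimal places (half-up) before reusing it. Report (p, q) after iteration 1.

Iteration 1:
  p: GS value = (-6 - (-3.3)·0.0000) / (-4.3) = 1.3953;  p ← (1−ω)·0.0000 + ω·1.3953 = 2.0650
  q: GS value = (-2 - (0.4)·2.0650) / (1.4) = -2.0186;  q ← (1−ω)·0.0000 + ω·-2.0186 = -2.9875

(2.0650, -2.9875)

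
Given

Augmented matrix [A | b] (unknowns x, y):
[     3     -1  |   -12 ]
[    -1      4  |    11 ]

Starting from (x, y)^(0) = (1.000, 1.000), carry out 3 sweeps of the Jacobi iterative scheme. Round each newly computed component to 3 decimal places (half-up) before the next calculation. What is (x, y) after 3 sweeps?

Iteration 1:
  x = (-12 - (-1)·1.000) / (3) = -3.667
  y = (11 - (-1)·1.000) / (4) = 3.000
Iteration 2:
  x = (-12 - (-1)·3.000) / (3) = -3.000
  y = (11 - (-1)·-3.667) / (4) = 1.833
Iteration 3:
  x = (-12 - (-1)·1.833) / (3) = -3.389
  y = (11 - (-1)·-3.000) / (4) = 2.000

(-3.389, 2.000)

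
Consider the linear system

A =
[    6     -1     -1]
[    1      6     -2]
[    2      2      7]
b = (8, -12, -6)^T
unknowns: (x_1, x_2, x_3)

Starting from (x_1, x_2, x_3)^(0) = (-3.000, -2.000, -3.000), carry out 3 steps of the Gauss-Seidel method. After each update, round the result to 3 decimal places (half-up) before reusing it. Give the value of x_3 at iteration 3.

-0.454

Iteration 1:
  x_1 = (8 - (-1)·-2.000 - (-1)·-3.000) / (6) = 0.500
  x_2 = (-12 - (1)·0.500 - (-2)·-3.000) / (6) = -3.083
  x_3 = (-6 - (2)·0.500 - (2)·-3.083) / (7) = -0.119
Iteration 2:
  x_1 = (8 - (-1)·-3.083 - (-1)·-0.119) / (6) = 0.800
  x_2 = (-12 - (1)·0.800 - (-2)·-0.119) / (6) = -2.173
  x_3 = (-6 - (2)·0.800 - (2)·-2.173) / (7) = -0.465
Iteration 3:
  x_1 = (8 - (-1)·-2.173 - (-1)·-0.465) / (6) = 0.894
  x_2 = (-12 - (1)·0.894 - (-2)·-0.465) / (6) = -2.304
  x_3 = (-6 - (2)·0.894 - (2)·-2.304) / (7) = -0.454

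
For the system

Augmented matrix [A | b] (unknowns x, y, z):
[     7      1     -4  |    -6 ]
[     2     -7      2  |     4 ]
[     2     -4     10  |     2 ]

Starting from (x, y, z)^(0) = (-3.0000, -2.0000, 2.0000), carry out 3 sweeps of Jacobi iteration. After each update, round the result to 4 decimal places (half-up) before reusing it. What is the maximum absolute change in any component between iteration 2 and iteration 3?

Iteration 1:
  x = (-6 - (1)·-2.0000 - (-4)·2.0000) / (7) = 0.5714
  y = (4 - (2)·-3.0000 - (2)·2.0000) / (-7) = -0.8571
  z = (2 - (2)·-3.0000 - (-4)·-2.0000) / (10) = 0.0000
Iteration 2:
  x = (-6 - (1)·-0.8571 - (-4)·0.0000) / (7) = -0.7347
  y = (4 - (2)·0.5714 - (2)·0.0000) / (-7) = -0.4082
  z = (2 - (2)·0.5714 - (-4)·-0.8571) / (10) = -0.2571
Iteration 3:
  x = (-6 - (1)·-0.4082 - (-4)·-0.2571) / (7) = -0.9457
  y = (4 - (2)·-0.7347 - (2)·-0.2571) / (-7) = -0.8548
  z = (2 - (2)·-0.7347 - (-4)·-0.4082) / (10) = 0.1837
Change: (-0.2110, -0.4466, 0.4408) → max |·| = 0.4466

0.4466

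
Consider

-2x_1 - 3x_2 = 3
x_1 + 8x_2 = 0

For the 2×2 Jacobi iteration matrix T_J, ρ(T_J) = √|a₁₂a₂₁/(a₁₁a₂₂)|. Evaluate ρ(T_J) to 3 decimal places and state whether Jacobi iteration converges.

a₁₂a₂₁/(a₁₁a₂₂) = (-3)·(1) / ((-2)·(8)) = 0.187500
ρ = √|0.187500| = √0.187500 = 0.433
ρ < 1, so Jacobi converges

0.433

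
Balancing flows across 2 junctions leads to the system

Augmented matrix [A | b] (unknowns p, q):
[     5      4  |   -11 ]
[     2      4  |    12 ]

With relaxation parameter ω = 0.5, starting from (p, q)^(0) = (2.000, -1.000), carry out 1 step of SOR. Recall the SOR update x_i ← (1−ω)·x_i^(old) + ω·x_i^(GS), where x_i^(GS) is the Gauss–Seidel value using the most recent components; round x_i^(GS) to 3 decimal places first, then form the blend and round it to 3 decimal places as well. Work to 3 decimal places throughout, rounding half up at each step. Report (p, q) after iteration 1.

(0.300, 0.925)

Iteration 1:
  p: GS value = (-11 - (4)·-1.000) / (5) = -1.400;  p ← (1−ω)·2.000 + ω·-1.400 = 0.300
  q: GS value = (12 - (2)·0.300) / (4) = 2.850;  q ← (1−ω)·-1.000 + ω·2.850 = 0.925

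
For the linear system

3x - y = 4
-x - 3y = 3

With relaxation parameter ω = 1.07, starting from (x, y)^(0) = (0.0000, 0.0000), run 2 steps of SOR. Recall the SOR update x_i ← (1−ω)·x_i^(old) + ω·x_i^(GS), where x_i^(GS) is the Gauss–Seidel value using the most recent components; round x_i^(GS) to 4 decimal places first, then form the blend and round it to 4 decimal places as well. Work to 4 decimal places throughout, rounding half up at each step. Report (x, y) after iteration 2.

Iteration 1:
  x: GS value = (4 - (-1)·0.0000) / (3) = 1.3333;  x ← (1−ω)·0.0000 + ω·1.3333 = 1.4266
  y: GS value = (3 - (-1)·1.4266) / (-3) = -1.4755;  y ← (1−ω)·0.0000 + ω·-1.4755 = -1.5788
Iteration 2:
  x: GS value = (4 - (-1)·-1.5788) / (3) = 0.8071;  x ← (1−ω)·1.4266 + ω·0.8071 = 0.7637
  y: GS value = (3 - (-1)·0.7637) / (-3) = -1.2546;  y ← (1−ω)·-1.5788 + ω·-1.2546 = -1.2319

(0.7637, -1.2319)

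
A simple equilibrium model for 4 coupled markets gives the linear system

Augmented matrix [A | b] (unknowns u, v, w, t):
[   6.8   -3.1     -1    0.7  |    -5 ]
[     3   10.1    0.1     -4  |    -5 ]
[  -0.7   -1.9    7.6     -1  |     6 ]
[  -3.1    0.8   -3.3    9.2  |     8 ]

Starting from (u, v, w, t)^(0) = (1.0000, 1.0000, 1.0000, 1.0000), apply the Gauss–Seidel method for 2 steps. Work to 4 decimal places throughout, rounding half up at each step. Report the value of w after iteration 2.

Iteration 1:
  u = (-5 - (-3.1)·1.0000 - (-1)·1.0000 - (0.7)·1.0000) / (6.8) = -0.2353
  v = (-5 - (3)·-0.2353 - (0.1)·1.0000 - (-4)·1.0000) / (10.1) = -0.0390
  w = (6 - (-0.7)·-0.2353 - (-1.9)·-0.0390 - (-1)·1.0000) / (7.6) = 0.8896
  t = (8 - (-3.1)·-0.2353 - (0.8)·-0.0390 - (-3.3)·0.8896) / (9.2) = 1.1128
Iteration 2:
  u = (-5 - (-3.1)·-0.0390 - (-1)·0.8896 - (0.7)·1.1128) / (6.8) = -0.7368
  v = (-5 - (3)·-0.7368 - (0.1)·0.8896 - (-4)·1.1128) / (10.1) = 0.1557
  w = (6 - (-0.7)·-0.7368 - (-1.9)·0.1557 - (-1)·1.1128) / (7.6) = 0.9070
  t = (8 - (-3.1)·-0.7368 - (0.8)·0.1557 - (-3.3)·0.9070) / (9.2) = 0.9331

0.9070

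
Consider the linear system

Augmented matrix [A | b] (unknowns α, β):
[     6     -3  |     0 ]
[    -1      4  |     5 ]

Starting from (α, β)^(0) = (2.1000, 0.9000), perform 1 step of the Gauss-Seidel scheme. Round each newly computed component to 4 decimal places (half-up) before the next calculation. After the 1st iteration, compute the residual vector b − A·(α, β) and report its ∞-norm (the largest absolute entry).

1.3875

Iteration 1:
  α = (0 - (-3)·0.9000) / (6) = 0.4500
  β = (5 - (-1)·0.4500) / (4) = 1.3625
Residual b − A·x = (1.3875, 0.0000); ∞-norm = 1.3875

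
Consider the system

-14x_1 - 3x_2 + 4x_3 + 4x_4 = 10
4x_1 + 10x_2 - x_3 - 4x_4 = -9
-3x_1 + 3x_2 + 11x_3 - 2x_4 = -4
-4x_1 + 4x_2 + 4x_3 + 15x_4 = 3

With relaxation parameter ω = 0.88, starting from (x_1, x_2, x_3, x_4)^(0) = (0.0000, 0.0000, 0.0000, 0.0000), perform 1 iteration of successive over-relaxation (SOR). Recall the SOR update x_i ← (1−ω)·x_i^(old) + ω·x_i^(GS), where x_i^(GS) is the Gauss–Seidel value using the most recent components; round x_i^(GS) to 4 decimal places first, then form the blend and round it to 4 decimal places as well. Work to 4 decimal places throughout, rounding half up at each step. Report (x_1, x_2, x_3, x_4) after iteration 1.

Iteration 1:
  x_1: GS value = (10 - (-3)·0.0000 - (4)·0.0000 - (4)·0.0000) / (-14) = -0.7143;  x_1 ← (1−ω)·0.0000 + ω·-0.7143 = -0.6286
  x_2: GS value = (-9 - (4)·-0.6286 - (-1)·0.0000 - (-4)·0.0000) / (10) = -0.6486;  x_2 ← (1−ω)·0.0000 + ω·-0.6486 = -0.5708
  x_3: GS value = (-4 - (-3)·-0.6286 - (3)·-0.5708 - (-2)·0.0000) / (11) = -0.3794;  x_3 ← (1−ω)·0.0000 + ω·-0.3794 = -0.3339
  x_4: GS value = (3 - (-4)·-0.6286 - (4)·-0.5708 - (4)·-0.3339) / (15) = 0.2736;  x_4 ← (1−ω)·0.0000 + ω·0.2736 = 0.2408

(-0.6286, -0.5708, -0.3339, 0.2408)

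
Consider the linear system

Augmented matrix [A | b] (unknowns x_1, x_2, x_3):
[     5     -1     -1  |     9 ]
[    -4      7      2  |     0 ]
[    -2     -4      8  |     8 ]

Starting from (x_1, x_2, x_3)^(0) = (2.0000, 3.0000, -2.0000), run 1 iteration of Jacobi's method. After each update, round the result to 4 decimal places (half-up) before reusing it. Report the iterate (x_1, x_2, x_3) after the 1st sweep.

Iteration 1:
  x_1 = (9 - (-1)·3.0000 - (-1)·-2.0000) / (5) = 2.0000
  x_2 = (0 - (-4)·2.0000 - (2)·-2.0000) / (7) = 1.7143
  x_3 = (8 - (-2)·2.0000 - (-4)·3.0000) / (8) = 3.0000

(2.0000, 1.7143, 3.0000)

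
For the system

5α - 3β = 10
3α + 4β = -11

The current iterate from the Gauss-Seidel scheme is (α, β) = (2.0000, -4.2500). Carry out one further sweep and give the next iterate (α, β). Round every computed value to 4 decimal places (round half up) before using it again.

(-0.5500, -2.3375)

One sweep:
  α = (10 - (-3)·-4.2500) / (5) = -0.5500
  β = (-11 - (3)·-0.5500) / (4) = -2.3375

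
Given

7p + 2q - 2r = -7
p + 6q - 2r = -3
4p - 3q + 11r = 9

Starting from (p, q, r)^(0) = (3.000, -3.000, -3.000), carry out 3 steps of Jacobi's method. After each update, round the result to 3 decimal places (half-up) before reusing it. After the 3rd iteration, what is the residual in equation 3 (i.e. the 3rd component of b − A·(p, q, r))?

1.114

Iteration 1:
  p = (-7 - (2)·-3.000 - (-2)·-3.000) / (7) = -1.000
  q = (-3 - (1)·3.000 - (-2)·-3.000) / (6) = -2.000
  r = (9 - (4)·3.000 - (-3)·-3.000) / (11) = -1.091
Iteration 2:
  p = (-7 - (2)·-2.000 - (-2)·-1.091) / (7) = -0.740
  q = (-3 - (1)·-1.000 - (-2)·-1.091) / (6) = -0.697
  r = (9 - (4)·-1.000 - (-3)·-2.000) / (11) = 0.636
Iteration 3:
  p = (-7 - (2)·-0.697 - (-2)·0.636) / (7) = -0.619
  q = (-3 - (1)·-0.740 - (-2)·0.636) / (6) = -0.165
  r = (9 - (4)·-0.740 - (-3)·-0.697) / (11) = 0.897
Residual b − A·x = (-0.543, 0.403, 1.114)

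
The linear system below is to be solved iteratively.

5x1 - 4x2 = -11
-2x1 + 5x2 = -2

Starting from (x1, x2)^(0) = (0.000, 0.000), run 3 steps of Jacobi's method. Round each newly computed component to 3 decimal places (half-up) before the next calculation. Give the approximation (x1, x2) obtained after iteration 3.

(-3.224, -1.408)

Iteration 1:
  x1 = (-11 - (-4)·0.000) / (5) = -2.200
  x2 = (-2 - (-2)·0.000) / (5) = -0.400
Iteration 2:
  x1 = (-11 - (-4)·-0.400) / (5) = -2.520
  x2 = (-2 - (-2)·-2.200) / (5) = -1.280
Iteration 3:
  x1 = (-11 - (-4)·-1.280) / (5) = -3.224
  x2 = (-2 - (-2)·-2.520) / (5) = -1.408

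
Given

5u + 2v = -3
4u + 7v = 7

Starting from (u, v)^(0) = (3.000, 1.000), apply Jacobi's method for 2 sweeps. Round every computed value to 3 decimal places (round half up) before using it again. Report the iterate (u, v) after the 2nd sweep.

Iteration 1:
  u = (-3 - (2)·1.000) / (5) = -1.000
  v = (7 - (4)·3.000) / (7) = -0.714
Iteration 2:
  u = (-3 - (2)·-0.714) / (5) = -0.314
  v = (7 - (4)·-1.000) / (7) = 1.571

(-0.314, 1.571)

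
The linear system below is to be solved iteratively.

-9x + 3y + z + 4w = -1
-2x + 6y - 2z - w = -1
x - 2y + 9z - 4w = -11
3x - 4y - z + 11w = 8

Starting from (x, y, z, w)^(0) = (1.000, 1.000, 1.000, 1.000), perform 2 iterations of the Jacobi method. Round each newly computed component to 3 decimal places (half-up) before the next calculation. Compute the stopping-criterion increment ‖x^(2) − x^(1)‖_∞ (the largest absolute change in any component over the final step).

0.571

Iteration 1:
  x = (-1 - (3)·1.000 - (1)·1.000 - (4)·1.000) / (-9) = 1.000
  y = (-1 - (-2)·1.000 - (-2)·1.000 - (-1)·1.000) / (6) = 0.667
  z = (-11 - (1)·1.000 - (-2)·1.000 - (-4)·1.000) / (9) = -0.667
  w = (8 - (3)·1.000 - (-4)·1.000 - (-1)·1.000) / (11) = 0.909
Iteration 2:
  x = (-1 - (3)·0.667 - (1)·-0.667 - (4)·0.909) / (-9) = 0.663
  y = (-1 - (-2)·1.000 - (-2)·-0.667 - (-1)·0.909) / (6) = 0.096
  z = (-11 - (1)·1.000 - (-2)·0.667 - (-4)·0.909) / (9) = -0.781
  w = (8 - (3)·1.000 - (-4)·0.667 - (-1)·-0.667) / (11) = 0.636
Change: (-0.337, -0.571, -0.114, -0.273) → max |·| = 0.571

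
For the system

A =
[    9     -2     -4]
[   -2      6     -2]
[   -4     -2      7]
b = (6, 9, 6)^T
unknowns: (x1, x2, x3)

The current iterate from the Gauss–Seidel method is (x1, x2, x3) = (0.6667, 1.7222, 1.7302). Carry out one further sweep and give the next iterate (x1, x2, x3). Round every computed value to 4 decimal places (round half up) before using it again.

One sweep:
  x1 = (6 - (-2)·1.7222 - (-4)·1.7302) / (9) = 1.8184
  x2 = (9 - (-2)·1.8184 - (-2)·1.7302) / (6) = 2.6829
  x3 = (6 - (-4)·1.8184 - (-2)·2.6829) / (7) = 2.6628

(1.8184, 2.6829, 2.6628)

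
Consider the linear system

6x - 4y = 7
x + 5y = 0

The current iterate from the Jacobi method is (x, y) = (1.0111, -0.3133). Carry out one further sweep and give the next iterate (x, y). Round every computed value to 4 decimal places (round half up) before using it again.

One sweep:
  x = (7 - (-4)·-0.3133) / (6) = 0.9578
  y = (0 - (1)·1.0111) / (5) = -0.2022

(0.9578, -0.2022)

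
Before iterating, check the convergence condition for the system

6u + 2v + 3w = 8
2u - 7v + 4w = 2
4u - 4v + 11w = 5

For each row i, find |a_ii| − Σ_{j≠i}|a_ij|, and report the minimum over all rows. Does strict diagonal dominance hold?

1

row 1: |6| − (2+3) = 1
row 2: |-7| − (2+4) = 1
row 3: |11| − (4+4) = 3
minimum over rows = 1 → strictly diagonally dominant (convergence guaranteed)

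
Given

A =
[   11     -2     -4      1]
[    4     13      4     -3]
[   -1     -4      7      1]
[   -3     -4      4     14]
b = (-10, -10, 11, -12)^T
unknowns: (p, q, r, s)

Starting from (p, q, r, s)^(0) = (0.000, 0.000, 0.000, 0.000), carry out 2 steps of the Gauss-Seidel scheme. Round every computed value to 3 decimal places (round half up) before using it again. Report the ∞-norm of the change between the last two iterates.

0.854

Iteration 1:
  p = (-10 - (-2)·0.000 - (-4)·0.000 - (1)·0.000) / (11) = -0.909
  q = (-10 - (4)·-0.909 - (4)·0.000 - (-3)·0.000) / (13) = -0.490
  r = (11 - (-1)·-0.909 - (-4)·-0.490 - (1)·0.000) / (7) = 1.162
  s = (-12 - (-3)·-0.909 - (-4)·-0.490 - (4)·1.162) / (14) = -1.524
Iteration 2:
  p = (-10 - (-2)·-0.490 - (-4)·1.162 - (1)·-1.524) / (11) = -0.437
  q = (-10 - (4)·-0.437 - (4)·1.162 - (-3)·-1.524) / (13) = -1.344
  r = (11 - (-1)·-0.437 - (-4)·-1.344 - (1)·-1.524) / (7) = 0.959
  s = (-12 - (-3)·-0.437 - (-4)·-1.344 - (4)·0.959) / (14) = -1.609
Change: (0.472, -0.854, -0.203, -0.085) → max |·| = 0.854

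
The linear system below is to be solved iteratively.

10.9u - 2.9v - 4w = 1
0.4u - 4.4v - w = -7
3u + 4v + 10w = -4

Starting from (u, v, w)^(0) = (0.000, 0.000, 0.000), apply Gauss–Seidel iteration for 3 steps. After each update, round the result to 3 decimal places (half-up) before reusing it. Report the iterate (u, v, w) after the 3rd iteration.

(0.151, 1.872, -1.194)

Iteration 1:
  u = (1 - (-2.9)·0.000 - (-4)·0.000) / (10.9) = 0.092
  v = (-7 - (0.4)·0.092 - (-1)·0.000) / (-4.4) = 1.599
  w = (-4 - (3)·0.092 - (4)·1.599) / (10) = -1.067
Iteration 2:
  u = (1 - (-2.9)·1.599 - (-4)·-1.067) / (10.9) = 0.126
  v = (-7 - (0.4)·0.126 - (-1)·-1.067) / (-4.4) = 1.845
  w = (-4 - (3)·0.126 - (4)·1.845) / (10) = -1.176
Iteration 3:
  u = (1 - (-2.9)·1.845 - (-4)·-1.176) / (10.9) = 0.151
  v = (-7 - (0.4)·0.151 - (-1)·-1.176) / (-4.4) = 1.872
  w = (-4 - (3)·0.151 - (4)·1.872) / (10) = -1.194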